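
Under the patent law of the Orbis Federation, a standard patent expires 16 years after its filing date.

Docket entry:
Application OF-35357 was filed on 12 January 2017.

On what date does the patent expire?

Filing date + 16 years → 12 January 2033.

January 12, 2033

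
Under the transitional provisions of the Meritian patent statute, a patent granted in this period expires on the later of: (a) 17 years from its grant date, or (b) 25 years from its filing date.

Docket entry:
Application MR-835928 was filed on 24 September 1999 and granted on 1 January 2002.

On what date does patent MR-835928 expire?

(a) grant + 17 years → 1 January 2019.
(b) filing + 25 years → 24 September 2024.
Later of the two: 24 September 2024.

2024-09-24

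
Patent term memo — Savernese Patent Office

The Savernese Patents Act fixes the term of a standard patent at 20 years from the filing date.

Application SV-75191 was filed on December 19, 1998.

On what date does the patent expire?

Filing date + 20 years → 19 December 2018.

December 19, 2018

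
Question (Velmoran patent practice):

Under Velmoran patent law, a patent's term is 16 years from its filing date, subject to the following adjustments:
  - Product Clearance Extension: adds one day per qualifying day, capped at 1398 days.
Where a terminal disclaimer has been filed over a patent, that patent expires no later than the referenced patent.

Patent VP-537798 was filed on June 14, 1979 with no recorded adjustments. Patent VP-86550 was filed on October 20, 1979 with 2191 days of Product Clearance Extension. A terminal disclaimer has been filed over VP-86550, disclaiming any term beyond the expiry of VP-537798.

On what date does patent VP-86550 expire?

Natural term of VP-86550:
  Base: filing + 16 years → 20 October 1995.
  Product Clearance Extension: 2191 days claimed exceeds the 1398-day cap, so +1398 days → 18 August 1999.
Expiry of referenced patent VP-537798:
  Base: filing + 16 years → 14 June 1995.
Terminal disclaimer: VP-86550 expires on the earlier of 18 August 1999 and 14 June 1995.

1995-06-14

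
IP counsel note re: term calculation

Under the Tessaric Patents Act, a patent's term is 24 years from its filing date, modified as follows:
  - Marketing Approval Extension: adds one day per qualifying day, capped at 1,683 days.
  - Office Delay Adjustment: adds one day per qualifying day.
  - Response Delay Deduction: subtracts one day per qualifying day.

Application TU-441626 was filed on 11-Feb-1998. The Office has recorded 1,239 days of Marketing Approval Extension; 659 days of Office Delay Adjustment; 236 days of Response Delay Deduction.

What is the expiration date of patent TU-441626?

2026-08-31

Base term: filing date + 24 years → 11 February 2022.
Marketing Approval Extension: 1239 days (within the 1683-day cap) → +1239 days → 4 July 2025.
Office Delay Adjustment: +659 days → 24 April 2027.
Response Delay Deduction: −236 days → 31 August 2026.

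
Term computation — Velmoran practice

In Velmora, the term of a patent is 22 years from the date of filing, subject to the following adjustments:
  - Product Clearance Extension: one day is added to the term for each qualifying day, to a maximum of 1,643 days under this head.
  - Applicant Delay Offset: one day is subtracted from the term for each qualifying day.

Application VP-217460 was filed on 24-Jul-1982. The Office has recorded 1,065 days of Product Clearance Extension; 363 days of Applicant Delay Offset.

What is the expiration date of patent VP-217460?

June 26, 2006

Base term: filing date + 22 years → 24 July 2004.
Product Clearance Extension: 1065 days (within the 1643-day cap) → +1065 days → 24 June 2007.
Applicant Delay Offset: −363 days → 26 June 2006.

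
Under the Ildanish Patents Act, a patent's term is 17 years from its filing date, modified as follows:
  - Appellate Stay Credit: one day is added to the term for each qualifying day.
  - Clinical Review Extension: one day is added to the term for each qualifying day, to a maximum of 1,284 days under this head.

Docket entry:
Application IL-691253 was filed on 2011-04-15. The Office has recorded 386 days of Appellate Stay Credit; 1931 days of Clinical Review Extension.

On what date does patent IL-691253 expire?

November 10, 2032

Base term: filing date + 17 years → 15 April 2028.
Appellate Stay Credit: +386 days → 6 May 2029.
Clinical Review Extension: 1931 days claimed exceeds the 1284-day cap, so +1284 days → 10 November 2032.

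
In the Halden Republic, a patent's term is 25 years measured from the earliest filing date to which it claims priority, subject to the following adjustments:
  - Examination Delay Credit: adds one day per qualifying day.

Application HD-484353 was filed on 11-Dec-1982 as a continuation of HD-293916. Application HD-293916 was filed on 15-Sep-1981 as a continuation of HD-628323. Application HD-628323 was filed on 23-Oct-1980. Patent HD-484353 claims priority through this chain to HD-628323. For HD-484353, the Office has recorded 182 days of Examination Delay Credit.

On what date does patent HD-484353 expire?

2006-04-23

Earliest priority filing: 23 October 1980.
Base term: 23 October 1980 + 25 years → 23 October 2005.
Examination Delay Credit: +182 days → 23 April 2006.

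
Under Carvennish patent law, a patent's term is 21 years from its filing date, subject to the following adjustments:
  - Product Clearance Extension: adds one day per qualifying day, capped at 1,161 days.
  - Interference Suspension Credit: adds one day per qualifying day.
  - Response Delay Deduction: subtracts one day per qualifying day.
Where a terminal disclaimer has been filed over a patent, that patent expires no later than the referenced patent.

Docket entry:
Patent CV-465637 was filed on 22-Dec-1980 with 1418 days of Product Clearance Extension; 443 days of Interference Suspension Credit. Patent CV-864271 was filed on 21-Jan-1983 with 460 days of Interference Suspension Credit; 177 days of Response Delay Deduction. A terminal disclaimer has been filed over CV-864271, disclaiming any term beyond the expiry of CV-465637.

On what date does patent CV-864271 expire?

Natural term of CV-864271:
  Base: filing + 21 years → 21 January 2004.
  Interference Suspension Credit: +460 days → 25 April 2005.
  Response Delay Deduction: −177 days → 30 October 2004.
Expiry of referenced patent CV-465637:
  Base: filing + 21 years → 22 December 2001.
  Product Clearance Extension: 1418 days claimed exceeds the 1161-day cap, so +1161 days → 25 February 2005.
  Interference Suspension Credit: +443 days → 14 May 2006.
Terminal disclaimer: CV-864271 expires on the earlier of 30 October 2004 and 14 May 2006.

October 30, 2004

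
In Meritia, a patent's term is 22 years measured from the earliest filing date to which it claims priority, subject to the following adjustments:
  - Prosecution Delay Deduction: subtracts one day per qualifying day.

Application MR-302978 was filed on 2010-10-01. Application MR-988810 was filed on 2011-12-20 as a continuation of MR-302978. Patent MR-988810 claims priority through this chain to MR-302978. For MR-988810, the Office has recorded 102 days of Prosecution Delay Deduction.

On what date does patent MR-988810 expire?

2032-06-21

Earliest priority filing: 1 October 2010.
Base term: 1 October 2010 + 22 years → 1 October 2032.
Prosecution Delay Deduction: −102 days → 21 June 2032.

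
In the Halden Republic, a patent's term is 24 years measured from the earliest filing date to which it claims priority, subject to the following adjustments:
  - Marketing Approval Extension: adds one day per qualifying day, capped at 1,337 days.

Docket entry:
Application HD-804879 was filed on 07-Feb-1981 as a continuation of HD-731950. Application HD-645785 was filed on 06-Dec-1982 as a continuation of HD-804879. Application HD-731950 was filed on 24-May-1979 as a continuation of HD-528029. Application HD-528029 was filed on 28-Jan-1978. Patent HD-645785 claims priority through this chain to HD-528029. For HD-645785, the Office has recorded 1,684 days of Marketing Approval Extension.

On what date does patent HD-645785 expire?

Earliest priority filing: 28 January 1978.
Base term: 28 January 1978 + 24 years → 28 January 2002.
Marketing Approval Extension: 1684 days claimed exceeds the 1337-day cap, so +1337 days → 26 September 2005.

September 26, 2005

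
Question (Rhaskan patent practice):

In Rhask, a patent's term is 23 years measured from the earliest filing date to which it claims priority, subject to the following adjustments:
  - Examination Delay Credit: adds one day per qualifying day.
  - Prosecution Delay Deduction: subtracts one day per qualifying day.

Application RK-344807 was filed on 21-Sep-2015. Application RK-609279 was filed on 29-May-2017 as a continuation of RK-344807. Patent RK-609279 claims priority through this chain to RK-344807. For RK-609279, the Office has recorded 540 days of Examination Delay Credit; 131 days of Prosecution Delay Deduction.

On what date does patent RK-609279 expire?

2039-11-04

Earliest priority filing: 21 September 2015.
Base term: 21 September 2015 + 23 years → 21 September 2038.
Examination Delay Credit: +540 days → 14 March 2040.
Prosecution Delay Deduction: −131 days → 4 November 2039.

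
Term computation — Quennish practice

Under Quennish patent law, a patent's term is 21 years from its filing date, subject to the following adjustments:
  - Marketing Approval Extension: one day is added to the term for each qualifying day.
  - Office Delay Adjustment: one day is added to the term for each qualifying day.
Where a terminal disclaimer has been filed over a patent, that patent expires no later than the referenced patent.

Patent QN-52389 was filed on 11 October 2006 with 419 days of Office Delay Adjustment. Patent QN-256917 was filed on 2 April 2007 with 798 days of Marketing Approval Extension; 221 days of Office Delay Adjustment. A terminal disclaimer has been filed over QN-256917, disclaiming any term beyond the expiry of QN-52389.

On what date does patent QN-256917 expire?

Natural term of QN-256917:
  Base: filing + 21 years → 2 April 2028.
  Marketing Approval Extension: +798 days → 9 June 2030.
  Office Delay Adjustment: +221 days → 16 January 2031.
Expiry of referenced patent QN-52389:
  Base: filing + 21 years → 11 October 2027.
  Office Delay Adjustment: +419 days → 3 December 2028.
Terminal disclaimer: QN-256917 expires on the earlier of 16 January 2031 and 3 December 2028.

December 3, 2028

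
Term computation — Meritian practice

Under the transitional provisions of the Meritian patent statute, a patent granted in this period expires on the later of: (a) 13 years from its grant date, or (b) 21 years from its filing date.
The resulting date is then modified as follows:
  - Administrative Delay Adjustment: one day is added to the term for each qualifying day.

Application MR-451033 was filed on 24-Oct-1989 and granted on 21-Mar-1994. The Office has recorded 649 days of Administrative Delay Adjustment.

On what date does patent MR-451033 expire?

(a) grant + 13 years → 21 March 2007.
(b) filing + 21 years → 24 October 2010.
Later of the two: 24 October 2010.
Administrative Delay Adjustment: +649 days → 3 August 2012.

2012-08-03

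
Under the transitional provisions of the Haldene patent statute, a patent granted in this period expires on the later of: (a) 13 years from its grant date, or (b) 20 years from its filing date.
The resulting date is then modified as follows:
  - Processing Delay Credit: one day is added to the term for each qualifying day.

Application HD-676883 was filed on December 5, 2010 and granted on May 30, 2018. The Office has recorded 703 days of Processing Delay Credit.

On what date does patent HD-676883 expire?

(a) grant + 13 years → 30 May 2031.
(b) filing + 20 years → 5 December 2030.
Later of the two: 30 May 2031.
Processing Delay Credit: +703 days → 2 May 2033.

May 2, 2033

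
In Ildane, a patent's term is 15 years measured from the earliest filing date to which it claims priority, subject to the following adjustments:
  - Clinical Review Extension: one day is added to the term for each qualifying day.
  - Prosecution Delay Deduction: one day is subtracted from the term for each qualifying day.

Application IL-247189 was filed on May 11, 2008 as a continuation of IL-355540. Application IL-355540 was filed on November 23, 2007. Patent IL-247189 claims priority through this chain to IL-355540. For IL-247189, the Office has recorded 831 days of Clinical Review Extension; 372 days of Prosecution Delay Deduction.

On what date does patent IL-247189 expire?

February 25, 2024

Earliest priority filing: 23 November 2007.
Base term: 23 November 2007 + 15 years → 23 November 2022.
Clinical Review Extension: +831 days → 3 March 2025.
Prosecution Delay Deduction: −372 days → 25 February 2024.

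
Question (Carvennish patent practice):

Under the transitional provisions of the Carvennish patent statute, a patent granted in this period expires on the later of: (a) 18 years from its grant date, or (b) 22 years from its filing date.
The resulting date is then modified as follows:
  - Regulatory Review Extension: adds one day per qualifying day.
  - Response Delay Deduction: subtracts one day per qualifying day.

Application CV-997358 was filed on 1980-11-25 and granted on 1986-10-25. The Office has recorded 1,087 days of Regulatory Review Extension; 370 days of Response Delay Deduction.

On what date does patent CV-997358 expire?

(a) grant + 18 years → 25 October 2004.
(b) filing + 22 years → 25 November 2002.
Later of the two: 25 October 2004.
Regulatory Review Extension: +1087 days → 17 October 2007.
Response Delay Deduction: −370 days → 12 October 2006.

2006-10-12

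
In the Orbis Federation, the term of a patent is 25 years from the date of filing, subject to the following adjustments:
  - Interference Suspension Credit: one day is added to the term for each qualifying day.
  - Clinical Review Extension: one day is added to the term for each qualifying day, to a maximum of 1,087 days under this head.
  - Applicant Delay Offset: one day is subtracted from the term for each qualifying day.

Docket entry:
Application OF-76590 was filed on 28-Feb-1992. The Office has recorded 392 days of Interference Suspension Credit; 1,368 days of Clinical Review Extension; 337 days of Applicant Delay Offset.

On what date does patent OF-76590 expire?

April 15, 2020

Base term: filing date + 25 years → 28 February 2017.
Interference Suspension Credit: +392 days → 27 March 2018.
Clinical Review Extension: 1368 days claimed exceeds the 1087-day cap, so +1087 days → 18 March 2021.
Applicant Delay Offset: −337 days → 15 April 2020.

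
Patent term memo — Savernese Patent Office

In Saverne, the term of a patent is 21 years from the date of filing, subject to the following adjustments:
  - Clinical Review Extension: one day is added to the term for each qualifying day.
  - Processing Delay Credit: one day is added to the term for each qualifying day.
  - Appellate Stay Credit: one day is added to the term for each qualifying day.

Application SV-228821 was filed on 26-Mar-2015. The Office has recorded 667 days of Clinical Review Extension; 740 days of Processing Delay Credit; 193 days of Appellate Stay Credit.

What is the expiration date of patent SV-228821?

August 12, 2040

Base term: filing date + 21 years → 26 March 2036.
Clinical Review Extension: +667 days → 22 January 2038.
Processing Delay Credit: +740 days → 1 February 2040.
Appellate Stay Credit: +193 days → 12 August 2040.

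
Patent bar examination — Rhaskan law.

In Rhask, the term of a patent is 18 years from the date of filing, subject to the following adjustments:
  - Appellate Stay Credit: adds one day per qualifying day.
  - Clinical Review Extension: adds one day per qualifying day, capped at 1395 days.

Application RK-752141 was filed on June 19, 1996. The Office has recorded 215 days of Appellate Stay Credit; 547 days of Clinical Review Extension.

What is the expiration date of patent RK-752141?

2016-07-20

Base term: filing date + 18 years → 19 June 2014.
Appellate Stay Credit: +215 days → 20 January 2015.
Clinical Review Extension: 547 days (within the 1395-day cap) → +547 days → 20 July 2016.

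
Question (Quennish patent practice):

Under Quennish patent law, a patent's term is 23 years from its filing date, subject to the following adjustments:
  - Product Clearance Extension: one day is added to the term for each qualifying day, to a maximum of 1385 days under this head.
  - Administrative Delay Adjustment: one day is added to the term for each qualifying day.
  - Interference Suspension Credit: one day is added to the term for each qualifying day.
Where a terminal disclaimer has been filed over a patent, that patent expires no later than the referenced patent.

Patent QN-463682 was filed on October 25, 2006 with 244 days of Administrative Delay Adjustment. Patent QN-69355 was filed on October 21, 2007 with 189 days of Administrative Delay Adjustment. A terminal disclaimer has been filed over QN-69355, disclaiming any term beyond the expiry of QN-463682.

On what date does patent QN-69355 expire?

Natural term of QN-69355:
  Base: filing + 23 years → 21 October 2030.
  Administrative Delay Adjustment: +189 days → 28 April 2031.
Expiry of referenced patent QN-463682:
  Base: filing + 23 years → 25 October 2029.
  Administrative Delay Adjustment: +244 days → 26 June 2030.
Terminal disclaimer: QN-69355 expires on the earlier of 28 April 2031 and 26 June 2030.

June 26, 2030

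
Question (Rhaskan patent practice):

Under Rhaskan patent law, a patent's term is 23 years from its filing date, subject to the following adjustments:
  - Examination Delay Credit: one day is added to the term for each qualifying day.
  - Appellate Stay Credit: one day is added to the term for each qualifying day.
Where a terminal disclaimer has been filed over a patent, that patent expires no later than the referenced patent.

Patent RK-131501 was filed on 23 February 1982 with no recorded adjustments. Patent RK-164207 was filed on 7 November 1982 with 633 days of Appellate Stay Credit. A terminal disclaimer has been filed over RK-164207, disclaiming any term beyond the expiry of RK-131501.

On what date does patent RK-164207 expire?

Natural term of RK-164207:
  Base: filing + 23 years → 7 November 2005.
  Appellate Stay Credit: +633 days → 2 August 2007.
Expiry of referenced patent RK-131501:
  Base: filing + 23 years → 23 February 2005.
Terminal disclaimer: RK-164207 expires on the earlier of 2 August 2007 and 23 February 2005.

February 23, 2005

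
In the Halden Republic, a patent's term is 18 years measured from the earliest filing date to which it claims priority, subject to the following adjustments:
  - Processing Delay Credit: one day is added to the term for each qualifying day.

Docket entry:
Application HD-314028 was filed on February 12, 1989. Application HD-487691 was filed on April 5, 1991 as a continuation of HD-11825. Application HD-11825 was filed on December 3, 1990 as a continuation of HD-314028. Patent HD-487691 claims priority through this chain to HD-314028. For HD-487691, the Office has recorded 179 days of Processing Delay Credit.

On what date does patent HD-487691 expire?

2007-08-10

Earliest priority filing: 12 February 1989.
Base term: 12 February 1989 + 18 years → 12 February 2007.
Processing Delay Credit: +179 days → 10 August 2007.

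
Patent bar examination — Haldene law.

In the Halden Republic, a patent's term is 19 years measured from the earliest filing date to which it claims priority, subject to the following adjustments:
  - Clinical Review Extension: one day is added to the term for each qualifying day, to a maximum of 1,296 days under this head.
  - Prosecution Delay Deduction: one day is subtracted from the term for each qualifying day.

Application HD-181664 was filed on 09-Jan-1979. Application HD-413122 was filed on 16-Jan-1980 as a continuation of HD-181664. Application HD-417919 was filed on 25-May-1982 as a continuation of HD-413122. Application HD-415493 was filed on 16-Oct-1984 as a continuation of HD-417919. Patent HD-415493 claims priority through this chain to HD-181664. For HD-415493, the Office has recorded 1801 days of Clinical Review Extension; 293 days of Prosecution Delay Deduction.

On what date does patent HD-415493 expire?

Earliest priority filing: 9 January 1979.
Base term: 9 January 1979 + 19 years → 9 January 1998.
Clinical Review Extension: 1801 days claimed exceeds the 1296-day cap, so +1296 days → 28 July 2001.
Prosecution Delay Deduction: −293 days → 8 October 2000.

2000-10-08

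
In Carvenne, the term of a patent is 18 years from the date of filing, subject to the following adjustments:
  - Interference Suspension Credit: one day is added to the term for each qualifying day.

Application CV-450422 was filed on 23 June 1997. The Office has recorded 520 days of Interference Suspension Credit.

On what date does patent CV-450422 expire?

Base term: filing date + 18 years → 23 June 2015.
Interference Suspension Credit: +520 days → 24 November 2016.

November 24, 2016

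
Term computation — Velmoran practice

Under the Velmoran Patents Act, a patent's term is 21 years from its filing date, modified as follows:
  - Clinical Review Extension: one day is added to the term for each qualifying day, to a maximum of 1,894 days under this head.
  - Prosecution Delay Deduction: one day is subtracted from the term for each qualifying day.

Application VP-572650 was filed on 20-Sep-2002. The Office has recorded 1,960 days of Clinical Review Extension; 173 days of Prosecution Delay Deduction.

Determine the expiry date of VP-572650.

2028-06-06

Base term: filing date + 21 years → 20 September 2023.
Clinical Review Extension: 1960 days claimed exceeds the 1894-day cap, so +1894 days → 26 November 2028.
Prosecution Delay Deduction: −173 days → 6 June 2028.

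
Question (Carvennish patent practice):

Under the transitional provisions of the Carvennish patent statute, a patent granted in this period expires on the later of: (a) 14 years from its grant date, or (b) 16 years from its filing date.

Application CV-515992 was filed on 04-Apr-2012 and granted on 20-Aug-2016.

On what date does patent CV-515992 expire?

2030-08-20

(a) grant + 14 years → 20 August 2030.
(b) filing + 16 years → 4 April 2028.
Later of the two: 20 August 2030.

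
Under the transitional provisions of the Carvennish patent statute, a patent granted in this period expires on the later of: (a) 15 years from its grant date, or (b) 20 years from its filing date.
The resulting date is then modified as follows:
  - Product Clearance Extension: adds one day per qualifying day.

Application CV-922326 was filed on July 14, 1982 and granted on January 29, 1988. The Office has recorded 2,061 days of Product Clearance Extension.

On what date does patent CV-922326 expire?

(a) grant + 15 years → 29 January 2003.
(b) filing + 20 years → 14 July 2002.
Later of the two: 29 January 2003.
Product Clearance Extension: +2061 days → 20 September 2008.

September 20, 2008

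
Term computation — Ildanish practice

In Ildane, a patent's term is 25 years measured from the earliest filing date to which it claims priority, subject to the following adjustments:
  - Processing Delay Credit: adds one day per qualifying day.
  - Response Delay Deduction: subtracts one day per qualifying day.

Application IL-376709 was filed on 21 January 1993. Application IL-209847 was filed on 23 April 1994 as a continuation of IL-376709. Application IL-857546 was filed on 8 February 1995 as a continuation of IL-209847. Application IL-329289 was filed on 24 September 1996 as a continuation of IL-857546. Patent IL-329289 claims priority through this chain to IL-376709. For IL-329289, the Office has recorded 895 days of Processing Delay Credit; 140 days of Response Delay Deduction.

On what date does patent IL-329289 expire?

February 15, 2020

Earliest priority filing: 21 January 1993.
Base term: 21 January 1993 + 25 years → 21 January 2018.
Processing Delay Credit: +895 days → 4 July 2020.
Response Delay Deduction: −140 days → 15 February 2020.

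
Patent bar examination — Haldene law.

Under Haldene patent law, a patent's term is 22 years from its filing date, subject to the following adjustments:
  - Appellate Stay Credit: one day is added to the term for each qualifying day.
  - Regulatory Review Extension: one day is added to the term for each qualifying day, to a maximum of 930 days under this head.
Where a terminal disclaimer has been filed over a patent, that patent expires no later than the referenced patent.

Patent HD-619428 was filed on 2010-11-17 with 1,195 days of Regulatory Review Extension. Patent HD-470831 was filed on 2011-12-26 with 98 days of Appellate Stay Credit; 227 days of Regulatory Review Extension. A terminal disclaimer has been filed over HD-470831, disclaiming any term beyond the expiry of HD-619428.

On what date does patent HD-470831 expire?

Natural term of HD-470831:
  Base: filing + 22 years → 26 December 2033.
  Appellate Stay Credit: +98 days → 3 April 2034.
  Regulatory Review Extension: 227 days (within the 930-day cap) → +227 days → 16 November 2034.
Expiry of referenced patent HD-619428:
  Base: filing + 22 years → 17 November 2032.
  Regulatory Review Extension: 1195 days claimed exceeds the 930-day cap, so +930 days → 5 June 2035.
Terminal disclaimer: HD-470831 expires on the earlier of 16 November 2034 and 5 June 2035.

2034-11-16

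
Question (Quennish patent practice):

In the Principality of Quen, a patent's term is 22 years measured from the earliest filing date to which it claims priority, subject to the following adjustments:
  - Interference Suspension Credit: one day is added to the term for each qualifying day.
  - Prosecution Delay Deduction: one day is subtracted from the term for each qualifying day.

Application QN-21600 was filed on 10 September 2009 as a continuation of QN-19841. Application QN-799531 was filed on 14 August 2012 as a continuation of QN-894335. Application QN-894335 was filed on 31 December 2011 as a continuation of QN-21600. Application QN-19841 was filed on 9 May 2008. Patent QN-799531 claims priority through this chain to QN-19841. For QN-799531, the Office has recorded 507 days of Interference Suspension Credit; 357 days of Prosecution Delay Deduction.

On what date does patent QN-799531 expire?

Earliest priority filing: 9 May 2008.
Base term: 9 May 2008 + 22 years → 9 May 2030.
Interference Suspension Credit: +507 days → 28 September 2031.
Prosecution Delay Deduction: −357 days → 6 October 2030.

2030-10-06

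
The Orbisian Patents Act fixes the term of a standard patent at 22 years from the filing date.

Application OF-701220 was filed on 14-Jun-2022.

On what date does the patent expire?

Filing date + 22 years → 14 June 2044.

2044-06-14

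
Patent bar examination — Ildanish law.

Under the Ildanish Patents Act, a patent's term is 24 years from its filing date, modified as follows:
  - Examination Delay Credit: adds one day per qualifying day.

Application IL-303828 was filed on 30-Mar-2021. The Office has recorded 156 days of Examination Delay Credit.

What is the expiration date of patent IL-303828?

Base term: filing date + 24 years → 30 March 2045.
Examination Delay Credit: +156 days → 2 September 2045.

September 2, 2045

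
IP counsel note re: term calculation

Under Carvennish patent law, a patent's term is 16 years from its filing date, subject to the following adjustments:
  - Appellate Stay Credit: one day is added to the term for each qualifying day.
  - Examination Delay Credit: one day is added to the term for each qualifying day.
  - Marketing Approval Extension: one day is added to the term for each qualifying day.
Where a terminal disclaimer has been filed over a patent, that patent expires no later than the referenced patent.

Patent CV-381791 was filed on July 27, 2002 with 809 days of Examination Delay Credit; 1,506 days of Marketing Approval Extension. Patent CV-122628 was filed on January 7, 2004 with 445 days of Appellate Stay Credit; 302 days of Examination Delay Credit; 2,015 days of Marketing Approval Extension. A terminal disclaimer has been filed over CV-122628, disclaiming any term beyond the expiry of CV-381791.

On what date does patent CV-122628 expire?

Natural term of CV-122628:
  Base: filing + 16 years → 7 January 2020.
  Appellate Stay Credit: +445 days → 27 March 2021.
  Examination Delay Credit: +302 days → 23 January 2022.
  Marketing Approval Extension: +2015 days → 31 July 2027.
Expiry of referenced patent CV-381791:
  Base: filing + 16 years → 27 July 2018.
  Examination Delay Credit: +809 days → 13 October 2020.
  Marketing Approval Extension: +1506 days → 27 November 2024.
Terminal disclaimer: CV-122628 expires on the earlier of 31 July 2027 and 27 November 2024.

2024-11-27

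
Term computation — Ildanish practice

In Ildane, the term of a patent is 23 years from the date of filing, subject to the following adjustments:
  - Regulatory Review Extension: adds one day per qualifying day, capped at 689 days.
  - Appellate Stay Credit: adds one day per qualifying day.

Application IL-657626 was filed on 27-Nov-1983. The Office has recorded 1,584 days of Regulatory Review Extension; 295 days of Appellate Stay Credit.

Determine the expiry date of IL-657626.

Base term: filing date + 23 years → 27 November 2006.
Regulatory Review Extension: 1584 days claimed exceeds the 689-day cap, so +689 days → 16 October 2008.
Appellate Stay Credit: +295 days → 7 August 2009.

August 7, 2009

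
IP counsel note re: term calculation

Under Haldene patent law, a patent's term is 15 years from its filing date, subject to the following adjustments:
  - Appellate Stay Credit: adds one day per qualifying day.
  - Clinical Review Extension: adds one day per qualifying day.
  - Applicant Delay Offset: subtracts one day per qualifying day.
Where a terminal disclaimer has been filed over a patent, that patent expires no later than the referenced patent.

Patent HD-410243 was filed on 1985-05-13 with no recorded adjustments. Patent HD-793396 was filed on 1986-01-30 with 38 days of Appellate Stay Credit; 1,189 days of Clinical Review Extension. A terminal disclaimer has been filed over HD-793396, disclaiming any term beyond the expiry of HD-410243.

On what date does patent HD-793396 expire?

May 13, 2000

Natural term of HD-793396:
  Base: filing + 15 years → 30 January 2001.
  Appellate Stay Credit: +38 days → 9 March 2001.
  Clinical Review Extension: +1189 days → 10 June 2004.
Expiry of referenced patent HD-410243:
  Base: filing + 15 years → 13 May 2000.
Terminal disclaimer: HD-793396 expires on the earlier of 10 June 2004 and 13 May 2000.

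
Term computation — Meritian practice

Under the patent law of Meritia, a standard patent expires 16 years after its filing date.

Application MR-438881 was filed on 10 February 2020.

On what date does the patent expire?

February 10, 2036

Filing date + 16 years → 10 February 2036.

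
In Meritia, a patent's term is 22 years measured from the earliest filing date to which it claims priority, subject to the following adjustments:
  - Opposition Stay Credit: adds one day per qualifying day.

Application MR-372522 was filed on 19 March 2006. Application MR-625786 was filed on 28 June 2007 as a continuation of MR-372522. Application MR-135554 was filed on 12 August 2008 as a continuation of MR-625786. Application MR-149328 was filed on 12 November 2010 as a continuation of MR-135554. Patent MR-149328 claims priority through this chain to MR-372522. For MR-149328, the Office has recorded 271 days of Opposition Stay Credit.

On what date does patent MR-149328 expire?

December 15, 2028

Earliest priority filing: 19 March 2006.
Base term: 19 March 2006 + 22 years → 19 March 2028.
Opposition Stay Credit: +271 days → 15 December 2028.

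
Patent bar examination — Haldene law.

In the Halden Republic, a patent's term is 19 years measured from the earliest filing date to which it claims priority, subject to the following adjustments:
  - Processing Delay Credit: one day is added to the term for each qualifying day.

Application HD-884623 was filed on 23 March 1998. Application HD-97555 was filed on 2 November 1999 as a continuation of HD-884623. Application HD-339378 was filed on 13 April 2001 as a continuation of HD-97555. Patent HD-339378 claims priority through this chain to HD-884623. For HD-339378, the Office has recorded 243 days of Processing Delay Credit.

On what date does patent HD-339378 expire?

November 21, 2017

Earliest priority filing: 23 March 1998.
Base term: 23 March 1998 + 19 years → 23 March 2017.
Processing Delay Credit: +243 days → 21 November 2017.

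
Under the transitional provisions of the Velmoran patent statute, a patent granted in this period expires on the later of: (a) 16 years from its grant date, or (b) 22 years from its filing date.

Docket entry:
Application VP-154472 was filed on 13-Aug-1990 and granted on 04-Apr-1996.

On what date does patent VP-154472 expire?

(a) grant + 16 years → 4 April 2012.
(b) filing + 22 years → 13 August 2012.
Later of the two: 13 August 2012.

2012-08-13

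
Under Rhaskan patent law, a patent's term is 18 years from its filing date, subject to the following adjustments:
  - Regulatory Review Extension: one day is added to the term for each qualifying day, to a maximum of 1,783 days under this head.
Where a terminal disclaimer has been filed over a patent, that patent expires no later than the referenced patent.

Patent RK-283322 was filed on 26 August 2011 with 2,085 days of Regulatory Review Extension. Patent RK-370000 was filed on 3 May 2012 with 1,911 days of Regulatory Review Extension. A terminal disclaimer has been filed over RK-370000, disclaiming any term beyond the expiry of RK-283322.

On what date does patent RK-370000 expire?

2034-07-14

Natural term of RK-370000:
  Base: filing + 18 years → 3 May 2030.
  Regulatory Review Extension: 1911 days claimed exceeds the 1783-day cap, so +1783 days → 21 March 2035.
Expiry of referenced patent RK-283322:
  Base: filing + 18 years → 26 August 2029.
  Regulatory Review Extension: 2085 days claimed exceeds the 1783-day cap, so +1783 days → 14 July 2034.
Terminal disclaimer: RK-370000 expires on the earlier of 21 March 2035 and 14 July 2034.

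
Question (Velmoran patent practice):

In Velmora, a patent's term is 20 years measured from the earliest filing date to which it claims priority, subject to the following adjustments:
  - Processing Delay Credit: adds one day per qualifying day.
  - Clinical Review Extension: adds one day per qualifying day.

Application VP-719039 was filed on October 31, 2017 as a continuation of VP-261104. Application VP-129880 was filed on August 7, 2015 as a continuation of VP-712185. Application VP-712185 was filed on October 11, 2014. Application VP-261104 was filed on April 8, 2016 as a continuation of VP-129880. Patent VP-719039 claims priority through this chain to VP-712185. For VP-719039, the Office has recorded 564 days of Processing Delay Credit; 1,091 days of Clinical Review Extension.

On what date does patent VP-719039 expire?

2039-04-23

Earliest priority filing: 11 October 2014.
Base term: 11 October 2014 + 20 years → 11 October 2034.
Processing Delay Credit: +564 days → 27 April 2036.
Clinical Review Extension: +1091 days → 23 April 2039.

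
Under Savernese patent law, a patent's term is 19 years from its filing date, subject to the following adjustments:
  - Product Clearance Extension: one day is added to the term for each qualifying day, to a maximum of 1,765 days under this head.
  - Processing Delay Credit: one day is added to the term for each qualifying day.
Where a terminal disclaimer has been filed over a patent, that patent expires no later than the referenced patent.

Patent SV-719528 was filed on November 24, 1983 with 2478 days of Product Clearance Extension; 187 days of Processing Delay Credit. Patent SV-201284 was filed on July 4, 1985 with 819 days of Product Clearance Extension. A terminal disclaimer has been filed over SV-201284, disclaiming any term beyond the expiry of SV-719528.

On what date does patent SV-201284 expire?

Natural term of SV-201284:
  Base: filing + 19 years → 4 July 2004.
  Product Clearance Extension: 819 days (within the 1765-day cap) → +819 days → 1 October 2006.
Expiry of referenced patent SV-719528:
  Base: filing + 19 years → 24 November 2002.
  Product Clearance Extension: 2478 days claimed exceeds the 1765-day cap, so +1765 days → 24 September 2007.
  Processing Delay Credit: +187 days → 29 March 2008.
Terminal disclaimer: SV-201284 expires on the earlier of 1 October 2006 and 29 March 2008.

October 1, 2006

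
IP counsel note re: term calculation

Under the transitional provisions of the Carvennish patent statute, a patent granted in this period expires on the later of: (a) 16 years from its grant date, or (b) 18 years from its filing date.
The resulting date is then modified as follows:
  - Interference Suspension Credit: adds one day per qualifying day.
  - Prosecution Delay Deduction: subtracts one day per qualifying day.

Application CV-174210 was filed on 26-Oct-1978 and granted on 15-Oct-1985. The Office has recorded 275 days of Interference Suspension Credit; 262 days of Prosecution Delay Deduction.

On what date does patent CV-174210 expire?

(a) grant + 16 years → 15 October 2001.
(b) filing + 18 years → 26 October 1996.
Later of the two: 15 October 2001.
Interference Suspension Credit: +275 days → 17 July 2002.
Prosecution Delay Deduction: −262 days → 28 October 2001.

October 28, 2001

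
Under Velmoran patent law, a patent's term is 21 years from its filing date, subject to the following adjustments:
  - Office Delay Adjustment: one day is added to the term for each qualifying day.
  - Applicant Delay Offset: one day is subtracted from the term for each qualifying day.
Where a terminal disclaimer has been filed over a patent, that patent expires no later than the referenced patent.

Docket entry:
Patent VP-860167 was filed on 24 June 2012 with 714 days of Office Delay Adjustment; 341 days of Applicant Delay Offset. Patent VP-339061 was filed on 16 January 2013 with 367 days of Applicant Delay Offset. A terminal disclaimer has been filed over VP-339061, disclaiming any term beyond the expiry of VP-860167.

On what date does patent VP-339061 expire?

January 14, 2033

Natural term of VP-339061:
  Base: filing + 21 years → 16 January 2034.
  Applicant Delay Offset: −367 days → 14 January 2033.
Expiry of referenced patent VP-860167:
  Base: filing + 21 years → 24 June 2033.
  Office Delay Adjustment: +714 days → 8 June 2035.
  Applicant Delay Offset: −341 days → 2 July 2034.
Terminal disclaimer: VP-339061 expires on the earlier of 14 January 2033 and 2 July 2034.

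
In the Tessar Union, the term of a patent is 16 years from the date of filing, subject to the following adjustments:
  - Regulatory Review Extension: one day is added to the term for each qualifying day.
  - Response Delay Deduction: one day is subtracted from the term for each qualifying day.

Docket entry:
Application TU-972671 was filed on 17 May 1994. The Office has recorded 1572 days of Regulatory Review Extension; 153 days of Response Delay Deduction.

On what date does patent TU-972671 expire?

2014-04-05

Base term: filing date + 16 years → 17 May 2010.
Regulatory Review Extension: +1572 days → 5 September 2014.
Response Delay Deduction: −153 days → 5 April 2014.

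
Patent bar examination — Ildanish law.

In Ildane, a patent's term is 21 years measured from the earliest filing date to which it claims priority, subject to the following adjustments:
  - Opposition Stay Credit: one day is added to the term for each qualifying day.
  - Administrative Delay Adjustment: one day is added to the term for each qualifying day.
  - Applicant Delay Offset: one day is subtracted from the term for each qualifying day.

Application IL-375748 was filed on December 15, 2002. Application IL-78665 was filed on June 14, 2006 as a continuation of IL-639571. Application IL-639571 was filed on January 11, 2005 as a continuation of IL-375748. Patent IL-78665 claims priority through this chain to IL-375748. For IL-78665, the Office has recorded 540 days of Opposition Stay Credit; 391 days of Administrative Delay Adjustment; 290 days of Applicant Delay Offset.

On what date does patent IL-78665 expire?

2025-09-16

Earliest priority filing: 15 December 2002.
Base term: 15 December 2002 + 21 years → 15 December 2023.
Opposition Stay Credit: +540 days → 7 June 2025.
Administrative Delay Adjustment: +391 days → 3 July 2026.
Applicant Delay Offset: −290 days → 16 September 2025.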